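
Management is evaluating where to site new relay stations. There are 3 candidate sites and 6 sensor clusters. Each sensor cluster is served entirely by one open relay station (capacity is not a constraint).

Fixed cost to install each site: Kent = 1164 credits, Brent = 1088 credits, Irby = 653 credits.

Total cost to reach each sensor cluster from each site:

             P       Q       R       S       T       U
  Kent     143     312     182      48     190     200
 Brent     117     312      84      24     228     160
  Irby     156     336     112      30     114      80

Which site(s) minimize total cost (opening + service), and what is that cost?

For any fixed open set, each sensor cluster goes to its cheapest open site; total = fixed + service.
{Irby}: P→Irby 156, Q→Irby 336, R→Irby 112, S→Irby 30, T→Irby 114, U→Irby 80. Service 828; fixed 653; total 1481.
{Brent}: service 925 + fixed 1088 = 2013
{Kent}: service 1075 + fixed 1164 = 2239
{Kent, Brent, Irby}: service 731 + fixed 2905 = 3636
(All 7 nonempty subsets were checked; Irby only is lowest.)

Open Irby only; minimum total cost 1481.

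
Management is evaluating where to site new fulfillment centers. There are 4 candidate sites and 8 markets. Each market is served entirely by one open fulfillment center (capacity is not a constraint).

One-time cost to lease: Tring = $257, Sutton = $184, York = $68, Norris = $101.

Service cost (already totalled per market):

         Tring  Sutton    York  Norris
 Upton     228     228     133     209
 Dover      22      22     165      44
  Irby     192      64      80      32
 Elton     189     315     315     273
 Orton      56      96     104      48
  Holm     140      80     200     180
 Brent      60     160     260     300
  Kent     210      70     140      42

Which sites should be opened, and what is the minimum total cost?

Open Tring, York and Norris; minimum total cost 1092.

For any fixed open set, each market goes to its cheapest open site; total = fixed + service.
{Tring, York, Norris}: Upton→York 133, Dover→Tring 22, Irby→Norris 32, Elton→Tring 189, Orton→Norris 48, Holm→Tring 140, Brent→Tring 60, Kent→Norris 42. Service 666; fixed 426; total 1092.
{Tring, Norris}: service 742 + fixed 358 = 1100
{Sutton, York, Norris}: service 790 + fixed 353 = 1143
{Tring, Sutton, York, Norris}: Upton→York 133, Dover→Tring 22, Irby→Norris 32, Elton→Tring 189, Orton→Norris 48, Holm→Sutton 80, Brent→Tring 60, Kent→Norris 42. Service 606; fixed 610; total 1216.
No other subset beats 1092.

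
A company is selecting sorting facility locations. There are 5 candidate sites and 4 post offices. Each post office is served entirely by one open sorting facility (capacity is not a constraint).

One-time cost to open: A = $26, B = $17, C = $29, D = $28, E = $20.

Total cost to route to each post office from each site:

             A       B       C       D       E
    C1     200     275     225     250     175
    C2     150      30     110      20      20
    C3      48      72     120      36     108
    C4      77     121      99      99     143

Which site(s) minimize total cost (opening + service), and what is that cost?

Open A and E; minimum total cost 366.

For any fixed open set, each post office goes to its cheapest open site; total = fixed + service.
{A, E}: C1→E 175, C2→E 20, C3→A 48, C4→A 77. Service 320; fixed 46; total 366.
{D, E}: service 330 + fixed 48 = 378
{A, D, E}: service 308 + fixed 74 = 382
{A, B, C, D, E}: C1→E 175, C2→D 20, C3→D 36, C4→A 77. Service 308; fixed 120; total 428.
No other subset beats 366.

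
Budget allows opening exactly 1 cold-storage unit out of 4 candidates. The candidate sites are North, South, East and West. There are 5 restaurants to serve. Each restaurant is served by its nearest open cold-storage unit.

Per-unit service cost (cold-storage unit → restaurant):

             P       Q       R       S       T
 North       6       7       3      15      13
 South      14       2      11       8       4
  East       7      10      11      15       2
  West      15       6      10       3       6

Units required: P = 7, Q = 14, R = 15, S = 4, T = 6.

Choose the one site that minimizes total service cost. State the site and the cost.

With exactly 1 open, each restaurant uses its cheapest among the chosen.
{North}: P→North 6·7=42, Q→North 7·14=98, R→North 3·15=45, S→North 15·4=60, T→North 13·6=78. Service cost 323.
{South}: service cost 347
{West}: service cost 387
Among all 4 size-1 choices, {North} is lowest.

Choose North only; total service cost 323.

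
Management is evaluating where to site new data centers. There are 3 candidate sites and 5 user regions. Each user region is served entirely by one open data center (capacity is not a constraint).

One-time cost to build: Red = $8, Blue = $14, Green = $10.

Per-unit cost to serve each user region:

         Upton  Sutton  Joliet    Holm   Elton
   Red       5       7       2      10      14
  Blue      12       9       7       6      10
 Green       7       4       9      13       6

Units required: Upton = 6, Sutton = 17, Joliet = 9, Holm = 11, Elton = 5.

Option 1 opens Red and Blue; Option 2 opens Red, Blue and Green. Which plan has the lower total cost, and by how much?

Option 1: {Red, Blue}: Upton→Red 5·6=30, Sutton→Red 7·17=119, Joliet→Red 2·9=18, Holm→Blue 6·11=66, Elton→Blue 10·5=50. Service 283; fixed 22; total 305.
Option 2: {Red, Blue, Green}: Upton→Red 5·6=30, Sutton→Green 4·17=68, Joliet→Red 2·9=18, Holm→Blue 6·11=66, Elton→Green 6·5=30. Service 212; fixed 32; total 244.
Difference: |305 − 244| = 61.

Option 2 is cheaper by 61.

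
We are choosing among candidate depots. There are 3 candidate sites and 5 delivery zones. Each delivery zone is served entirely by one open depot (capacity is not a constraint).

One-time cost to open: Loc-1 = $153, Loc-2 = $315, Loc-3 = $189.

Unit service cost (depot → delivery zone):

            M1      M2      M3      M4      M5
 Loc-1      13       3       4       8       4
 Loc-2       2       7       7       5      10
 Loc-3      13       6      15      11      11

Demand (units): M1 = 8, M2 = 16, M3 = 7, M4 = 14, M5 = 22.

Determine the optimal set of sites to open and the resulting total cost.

For any fixed open set, each delivery zone goes to its cheapest open site; total = fixed + service.
{Loc-1}: M1→Loc-1 13·8=104, M2→Loc-1 3·16=48, M3→Loc-1 4·7=28, M4→Loc-1 8·14=112, M5→Loc-1 4·22=88. Service 380; fixed 153; total 533.
{Loc-1, Loc-2}: service 250 + fixed 468 = 718
{Loc-1, Loc-3}: M1→Loc-1 13·8=104, M2→Loc-1 3·16=48, M3→Loc-1 4·7=28, M4→Loc-1 8·14=112, M5→Loc-1 4·22=88. Service 380; fixed 342; total 722.
{Loc-1, Loc-2, Loc-3}: service 250 + fixed 657 = 907
No other subset beats 533.

Open Loc-1 only; minimum total cost 533.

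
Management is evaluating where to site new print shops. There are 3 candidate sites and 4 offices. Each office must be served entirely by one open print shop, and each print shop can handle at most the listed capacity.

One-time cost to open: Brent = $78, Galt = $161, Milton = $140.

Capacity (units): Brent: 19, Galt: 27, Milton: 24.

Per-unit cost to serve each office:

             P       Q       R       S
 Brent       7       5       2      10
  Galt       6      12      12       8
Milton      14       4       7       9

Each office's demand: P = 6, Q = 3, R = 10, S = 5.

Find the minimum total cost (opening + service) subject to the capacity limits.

Open {Brent, Milton}: P→Brent 7·6=42, Q→Milton 4·3=12, R→Brent 2·10=20, S→Milton 9·5=45.
Loads: Brent carries 16/19, Milton carries 8/24. Service 119; fixed 218; total 337.
Next best feasible plan costs 340.

Minimum total cost: 337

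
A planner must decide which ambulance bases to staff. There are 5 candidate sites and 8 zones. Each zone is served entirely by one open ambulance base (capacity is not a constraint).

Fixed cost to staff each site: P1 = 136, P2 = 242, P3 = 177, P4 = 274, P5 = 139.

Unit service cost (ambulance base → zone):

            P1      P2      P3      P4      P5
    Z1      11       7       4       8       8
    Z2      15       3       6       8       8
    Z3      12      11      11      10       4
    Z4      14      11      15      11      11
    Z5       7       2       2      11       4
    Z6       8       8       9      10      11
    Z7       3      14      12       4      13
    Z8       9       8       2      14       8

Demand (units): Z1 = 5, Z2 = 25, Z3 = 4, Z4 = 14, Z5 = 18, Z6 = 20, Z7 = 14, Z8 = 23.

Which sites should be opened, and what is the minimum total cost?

For any fixed open set, each zone goes to its cheapest open site; total = fixed + service.
{P1, P3}: Z1→P3 4·5=20, Z2→P3 6·25=150, Z3→P3 11·4=44, Z4→P1 14·14=196, Z5→P3 2·18=36, Z6→P1 8·20=160, Z7→P1 3·14=42, Z8→P3 2·23=46. Service 694; fixed 313; total 1007.
{P3}: Z1→P3 4·5=20, Z2→P3 6·25=150, Z3→P3 11·4=44, Z4→P3 15·14=210, Z5→P3 2·18=36, Z6→P3 9·20=180, Z7→P3 12·14=168, Z8→P3 2·23=46. Service 854; fixed 177; total 1031.
{P1, P3, P5}: service 624 + fixed 452 = 1076
{P1, P2, P3, P4, P5}: Z1→P3 4·5=20, Z2→P2 3·25=75, Z3→P5 4·4=16, Z4→P2 11·14=154, Z5→P2 2·18=36, Z6→P1 8·20=160, Z7→P1 3·14=42, Z8→P3 2·23=46. Service 549; fixed 968; total 1517.
No other subset beats 1007.

Open P1 and P3; minimum total cost 1007.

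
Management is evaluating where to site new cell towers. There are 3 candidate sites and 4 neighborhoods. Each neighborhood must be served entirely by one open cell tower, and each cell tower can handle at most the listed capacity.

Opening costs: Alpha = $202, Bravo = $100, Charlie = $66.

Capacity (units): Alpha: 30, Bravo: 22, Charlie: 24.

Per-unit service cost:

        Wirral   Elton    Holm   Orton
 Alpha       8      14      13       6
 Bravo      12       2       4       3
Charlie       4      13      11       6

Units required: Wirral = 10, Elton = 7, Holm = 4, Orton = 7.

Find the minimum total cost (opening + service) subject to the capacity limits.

Open {Bravo, Charlie}: Wirral→Charlie 4·10=40, Elton→Bravo 2·7=14, Holm→Bravo 4·4=16, Orton→Bravo 3·7=21.
Loads: Bravo carries 18/22, Charlie carries 10/24. Service 91; fixed 166; total 257.
Next best feasible plan costs 278.

Minimum total cost: 257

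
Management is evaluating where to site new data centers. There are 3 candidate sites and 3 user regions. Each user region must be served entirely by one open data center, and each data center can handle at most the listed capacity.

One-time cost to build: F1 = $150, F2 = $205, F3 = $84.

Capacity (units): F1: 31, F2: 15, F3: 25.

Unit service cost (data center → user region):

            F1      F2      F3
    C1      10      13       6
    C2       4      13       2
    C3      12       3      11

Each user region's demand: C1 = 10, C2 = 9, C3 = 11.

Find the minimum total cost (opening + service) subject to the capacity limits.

Minimum total cost: 400

Open {F2, F3}: C1→F3 6·10=60, C2→F3 2·9=18, C3→F2 3·11=33.
Loads: F2 carries 11/15, F3 carries 19/25. Service 111; fixed 289; total 400.
Next best feasible plan costs 418.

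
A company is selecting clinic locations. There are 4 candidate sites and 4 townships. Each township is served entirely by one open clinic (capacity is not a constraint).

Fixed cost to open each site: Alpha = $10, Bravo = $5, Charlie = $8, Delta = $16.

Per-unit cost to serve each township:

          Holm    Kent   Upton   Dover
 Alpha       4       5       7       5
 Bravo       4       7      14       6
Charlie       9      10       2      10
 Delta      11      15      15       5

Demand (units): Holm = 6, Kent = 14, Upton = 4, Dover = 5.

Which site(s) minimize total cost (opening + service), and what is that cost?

Open Alpha and Charlie; minimum total cost 145.

For any fixed open set, each township goes to its cheapest open site; total = fixed + service.
{Alpha, Charlie}: Holm→Alpha 4·6=24, Kent→Alpha 5·14=70, Upton→Charlie 2·4=8, Dover→Alpha 5·5=25. Service 127; fixed 18; total 145.
{Alpha, Bravo, Charlie}: service 127 + fixed 23 = 150
{Alpha}: service 147 + fixed 10 = 157
{Alpha, Bravo, Charlie, Delta}: service 127 + fixed 39 = 166
No other subset beats 145.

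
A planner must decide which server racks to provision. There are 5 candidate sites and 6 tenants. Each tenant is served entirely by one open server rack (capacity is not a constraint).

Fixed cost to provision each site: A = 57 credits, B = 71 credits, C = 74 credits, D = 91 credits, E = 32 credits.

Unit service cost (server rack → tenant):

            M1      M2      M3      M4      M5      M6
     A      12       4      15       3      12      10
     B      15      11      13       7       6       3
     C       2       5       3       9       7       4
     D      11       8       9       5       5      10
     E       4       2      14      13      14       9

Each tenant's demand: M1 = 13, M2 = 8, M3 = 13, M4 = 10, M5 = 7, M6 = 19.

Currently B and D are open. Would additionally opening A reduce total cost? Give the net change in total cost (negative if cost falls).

Current service cost with {B, D}: 466.
Adding A: each tenant re-picks its cheapest; new service cost 414, saving 52.
Extra fixed cost: 57. Net change = 57 − 52 = 5.
(Totals: 628 → 633.)

No — net change +5 (cost rises by 5).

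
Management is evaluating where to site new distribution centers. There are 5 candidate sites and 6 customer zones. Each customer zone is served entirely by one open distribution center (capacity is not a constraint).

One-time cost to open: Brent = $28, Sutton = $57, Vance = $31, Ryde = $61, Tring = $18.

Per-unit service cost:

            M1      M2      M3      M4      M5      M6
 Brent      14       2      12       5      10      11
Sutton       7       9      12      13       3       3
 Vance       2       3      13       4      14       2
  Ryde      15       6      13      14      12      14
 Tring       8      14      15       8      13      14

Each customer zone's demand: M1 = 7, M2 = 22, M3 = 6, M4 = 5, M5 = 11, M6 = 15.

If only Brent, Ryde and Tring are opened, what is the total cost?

Total cost: 579

Each customer zone is assigned to its cheapest site among the open ones.
{Brent, Ryde, Tring}: M1→Tring 8·7=56, M2→Brent 2·22=44, M3→Brent 12·6=72, M4→Brent 5·5=25, M5→Brent 10·11=110, M6→Brent 11·15=165. Service 472; fixed 107; total 579.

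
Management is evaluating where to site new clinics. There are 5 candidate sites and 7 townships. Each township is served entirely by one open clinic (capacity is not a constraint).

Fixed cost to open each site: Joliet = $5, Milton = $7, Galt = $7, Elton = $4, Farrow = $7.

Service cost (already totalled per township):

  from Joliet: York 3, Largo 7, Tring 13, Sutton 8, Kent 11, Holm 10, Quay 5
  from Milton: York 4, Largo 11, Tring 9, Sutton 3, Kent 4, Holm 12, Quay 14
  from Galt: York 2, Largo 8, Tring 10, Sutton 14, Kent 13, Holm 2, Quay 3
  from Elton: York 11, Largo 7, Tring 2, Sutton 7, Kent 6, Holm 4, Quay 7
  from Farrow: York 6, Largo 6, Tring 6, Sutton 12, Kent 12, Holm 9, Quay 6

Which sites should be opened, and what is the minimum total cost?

For any fixed open set, each township goes to its cheapest open site; total = fixed + service.
{Galt, Elton}: York→Galt 2, Largo→Elton 7, Tring→Elton 2, Sutton→Elton 7, Kent→Elton 6, Holm→Galt 2, Quay→Galt 3. Service 29; fixed 11; total 40.
{Milton, Galt, Elton}: service 23 + fixed 18 = 41
{Milton, Elton}: service 31 + fixed 11 = 42
{Joliet, Milton, Galt, Elton, Farrow}: service 22 + fixed 30 = 52
No other subset beats 40.

Open Galt and Elton; minimum total cost 40.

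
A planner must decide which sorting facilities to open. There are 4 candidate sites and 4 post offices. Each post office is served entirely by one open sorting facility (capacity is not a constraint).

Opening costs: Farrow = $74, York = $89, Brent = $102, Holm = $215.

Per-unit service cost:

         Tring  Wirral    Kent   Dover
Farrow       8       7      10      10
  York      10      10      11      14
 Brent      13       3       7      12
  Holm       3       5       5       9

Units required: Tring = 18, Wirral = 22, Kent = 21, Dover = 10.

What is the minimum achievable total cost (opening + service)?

Minimum total cost: 574

For any fixed open set, each post office goes to its cheapest open site; total = fixed + service.
{Holm}: Tring→Holm 3·18=54, Wirral→Holm 5·22=110, Kent→Holm 5·21=105, Dover→Holm 9·10=90. Service 359; fixed 215; total 574.
{Brent, Holm}: Tring→Holm 3·18=54, Wirral→Brent 3·22=66, Kent→Holm 5·21=105, Dover→Holm 9·10=90. Service 315; fixed 317; total 632.
{Farrow, Brent}: service 457 + fixed 176 = 633
{Farrow, York, Brent, Holm}: service 315 + fixed 480 = 795
No other subset beats 574.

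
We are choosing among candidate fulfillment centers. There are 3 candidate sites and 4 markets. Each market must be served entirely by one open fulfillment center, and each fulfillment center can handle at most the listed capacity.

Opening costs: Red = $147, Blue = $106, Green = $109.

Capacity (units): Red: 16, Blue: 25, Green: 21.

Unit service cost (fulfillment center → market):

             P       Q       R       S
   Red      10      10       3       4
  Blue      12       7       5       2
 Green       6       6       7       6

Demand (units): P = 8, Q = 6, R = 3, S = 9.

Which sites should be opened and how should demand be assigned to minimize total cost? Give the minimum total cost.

Open {Blue, Green}: P→Green 6·8=48, Q→Green 6·6=36, R→Blue 5·3=15, S→Blue 2·9=18.
Loads: Blue carries 12/25, Green carries 14/21. Service 117; fixed 215; total 332.
Next best feasible plan costs 338.

Minimum total cost: 332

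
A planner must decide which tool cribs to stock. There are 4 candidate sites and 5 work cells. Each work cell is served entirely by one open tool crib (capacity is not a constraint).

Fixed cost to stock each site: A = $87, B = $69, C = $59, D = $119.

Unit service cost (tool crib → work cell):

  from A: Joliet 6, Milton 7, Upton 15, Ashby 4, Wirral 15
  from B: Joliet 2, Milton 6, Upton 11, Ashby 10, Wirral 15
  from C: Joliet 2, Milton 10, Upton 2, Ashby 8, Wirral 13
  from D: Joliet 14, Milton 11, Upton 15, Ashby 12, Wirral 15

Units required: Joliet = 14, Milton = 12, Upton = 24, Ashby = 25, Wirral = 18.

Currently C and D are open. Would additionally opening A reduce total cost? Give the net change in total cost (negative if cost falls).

Yes — net change −49 (cost falls by 49).

Current service cost with {C, D}: 630.
Adding A: each work cell re-picks its cheapest; new service cost 494, saving 136.
Extra fixed cost: 87. Net change = 87 − 136 = -49.
(Totals: 808 → 759.)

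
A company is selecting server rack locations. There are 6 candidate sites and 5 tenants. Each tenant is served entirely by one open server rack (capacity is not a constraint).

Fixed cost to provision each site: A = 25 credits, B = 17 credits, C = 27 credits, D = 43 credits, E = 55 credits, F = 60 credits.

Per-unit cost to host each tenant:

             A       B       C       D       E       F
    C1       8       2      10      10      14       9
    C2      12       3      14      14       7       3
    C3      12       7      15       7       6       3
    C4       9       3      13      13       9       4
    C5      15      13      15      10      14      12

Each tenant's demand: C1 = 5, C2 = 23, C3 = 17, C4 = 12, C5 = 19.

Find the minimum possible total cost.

Minimum total cost: 471

For any fixed open set, each tenant goes to its cheapest open site; total = fixed + service.
{B, F}: C1→B 2·5=10, C2→B 3·23=69, C3→F 3·17=51, C4→B 3·12=36, C5→F 12·19=228. Service 394; fixed 77; total 471.
{B, D, F}: C1→B 2·5=10, C2→B 3·23=69, C3→F 3·17=51, C4→B 3·12=36, C5→D 10·19=190. Service 356; fixed 120; total 476.
{B, D}: service 424 + fixed 60 = 484
{A, B, C, D, E, F}: service 356 + fixed 227 = 583
No other subset beats 471.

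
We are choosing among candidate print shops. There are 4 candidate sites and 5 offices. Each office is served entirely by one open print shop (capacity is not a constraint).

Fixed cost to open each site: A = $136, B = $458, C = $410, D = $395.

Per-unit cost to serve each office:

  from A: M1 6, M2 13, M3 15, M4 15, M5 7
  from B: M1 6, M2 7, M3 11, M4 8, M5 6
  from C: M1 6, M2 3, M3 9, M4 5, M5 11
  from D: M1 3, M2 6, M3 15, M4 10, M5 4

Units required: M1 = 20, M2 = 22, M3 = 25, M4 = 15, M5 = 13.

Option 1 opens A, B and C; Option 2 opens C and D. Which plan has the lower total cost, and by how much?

Option 1: {A, B, C}: M1→A 6·20=120, M2→C 3·22=66, M3→C 9·25=225, M4→C 5·15=75, M5→B 6·13=78. Service 564; fixed 1004; total 1568.
Option 2: {C, D}: M1→D 3·20=60, M2→C 3·22=66, M3→C 9·25=225, M4→C 5·15=75, M5→D 4·13=52. Service 478; fixed 805; total 1283.
Difference: |1568 − 1283| = 285.

Option 2 is cheaper by 285.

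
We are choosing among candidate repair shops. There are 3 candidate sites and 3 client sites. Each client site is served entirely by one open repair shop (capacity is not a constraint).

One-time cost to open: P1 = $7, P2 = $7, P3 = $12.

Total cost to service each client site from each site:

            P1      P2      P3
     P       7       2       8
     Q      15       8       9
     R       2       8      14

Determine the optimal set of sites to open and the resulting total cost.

For any fixed open set, each client site goes to its cheapest open site; total = fixed + service.
{P2}: P→P2 2, Q→P2 8, R→P2 8. Service 18; fixed 7; total 25.
{P1, P2}: service 12 + fixed 14 = 26
{P1}: service 24 + fixed 7 = 31
{P1, P2, P3}: service 12 + fixed 26 = 38
No other subset beats 25.

Open P2 only; minimum total cost 25.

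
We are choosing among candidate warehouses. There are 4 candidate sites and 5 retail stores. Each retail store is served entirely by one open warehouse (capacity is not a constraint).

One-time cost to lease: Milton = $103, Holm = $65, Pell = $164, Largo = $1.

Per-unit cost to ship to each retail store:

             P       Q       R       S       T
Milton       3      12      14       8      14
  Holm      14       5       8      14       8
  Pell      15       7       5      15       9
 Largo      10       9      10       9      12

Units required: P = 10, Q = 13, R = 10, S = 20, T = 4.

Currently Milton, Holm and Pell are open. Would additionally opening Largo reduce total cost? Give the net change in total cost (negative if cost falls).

No — net change +1 (cost rises by 1).

Current service cost with {Milton, Holm, Pell}: 337.
Adding Largo: each retail store re-picks its cheapest; new service cost 337, saving 0.
Extra fixed cost: 1. Net change = 1 − 0 = 1.
(Totals: 669 → 670.)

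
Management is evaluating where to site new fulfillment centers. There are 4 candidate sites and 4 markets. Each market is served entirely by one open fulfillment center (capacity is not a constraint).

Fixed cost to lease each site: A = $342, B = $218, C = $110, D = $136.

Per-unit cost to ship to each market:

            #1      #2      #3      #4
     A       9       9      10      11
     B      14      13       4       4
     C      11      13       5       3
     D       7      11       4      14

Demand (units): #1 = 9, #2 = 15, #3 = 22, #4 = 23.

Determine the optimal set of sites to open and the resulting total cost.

For any fixed open set, each market goes to its cheapest open site; total = fixed + service.
{C}: #1→C 11·9=99, #2→C 13·15=195, #3→C 5·22=110, #4→C 3·23=69. Service 473; fixed 110; total 583.
{C, D}: service 385 + fixed 246 = 631
{B}: #1→B 14·9=126, #2→B 13·15=195, #3→B 4·22=88, #4→B 4·23=92. Service 501; fixed 218; total 719.
{A, B, C, D}: service 355 + fixed 806 = 1161
(All 15 nonempty subsets were checked; C only is lowest.)

Open C only; minimum total cost 583.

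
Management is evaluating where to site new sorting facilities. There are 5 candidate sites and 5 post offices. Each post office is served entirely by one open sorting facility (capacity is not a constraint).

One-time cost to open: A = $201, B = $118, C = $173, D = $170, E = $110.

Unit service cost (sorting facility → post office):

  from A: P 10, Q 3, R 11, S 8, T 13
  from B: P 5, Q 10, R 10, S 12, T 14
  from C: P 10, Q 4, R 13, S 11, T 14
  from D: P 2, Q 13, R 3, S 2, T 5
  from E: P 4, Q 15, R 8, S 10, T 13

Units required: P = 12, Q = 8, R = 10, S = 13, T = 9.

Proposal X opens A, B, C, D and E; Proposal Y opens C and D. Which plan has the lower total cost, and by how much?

Proposal Y is cheaper by 421.

Proposal X: {A, B, C, D, E}: P→D 2·12=24, Q→A 3·8=24, R→D 3·10=30, S→D 2·13=26, T→D 5·9=45. Service 149; fixed 772; total 921.
Proposal Y: {C, D}: P→D 2·12=24, Q→C 4·8=32, R→D 3·10=30, S→D 2·13=26, T→D 5·9=45. Service 157; fixed 343; total 500.
Difference: |921 − 500| = 421.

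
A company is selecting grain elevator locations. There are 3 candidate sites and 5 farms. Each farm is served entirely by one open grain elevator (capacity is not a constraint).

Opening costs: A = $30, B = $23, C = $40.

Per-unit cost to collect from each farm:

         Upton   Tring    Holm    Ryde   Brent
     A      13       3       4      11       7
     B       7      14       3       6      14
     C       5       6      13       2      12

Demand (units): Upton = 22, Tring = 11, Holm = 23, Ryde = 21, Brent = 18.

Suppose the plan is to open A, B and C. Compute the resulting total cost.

Total cost: 473

Each farm is assigned to its cheapest site among the open ones.
{A, B, C}: Upton→C 5·22=110, Tring→A 3·11=33, Holm→B 3·23=69, Ryde→C 2·21=42, Brent→A 7·18=126. Service 380; fixed 93; total 473.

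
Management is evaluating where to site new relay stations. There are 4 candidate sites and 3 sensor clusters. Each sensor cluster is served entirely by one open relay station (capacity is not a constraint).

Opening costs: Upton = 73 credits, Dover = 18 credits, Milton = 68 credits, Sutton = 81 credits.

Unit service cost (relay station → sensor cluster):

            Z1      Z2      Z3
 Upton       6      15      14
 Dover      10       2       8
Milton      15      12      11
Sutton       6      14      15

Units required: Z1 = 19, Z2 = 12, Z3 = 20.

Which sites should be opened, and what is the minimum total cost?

Open Upton and Dover; minimum total cost 389.

For any fixed open set, each sensor cluster goes to its cheapest open site; total = fixed + service.
{Upton, Dover}: Z1→Upton 6·19=114, Z2→Dover 2·12=24, Z3→Dover 8·20=160. Service 298; fixed 91; total 389.
{Dover}: service 374 + fixed 18 = 392
{Dover, Sutton}: Z1→Sutton 6·19=114, Z2→Dover 2·12=24, Z3→Dover 8·20=160. Service 298; fixed 99; total 397.
{Upton, Dover, Milton, Sutton}: service 298 + fixed 240 = 538
No other subset beats 389.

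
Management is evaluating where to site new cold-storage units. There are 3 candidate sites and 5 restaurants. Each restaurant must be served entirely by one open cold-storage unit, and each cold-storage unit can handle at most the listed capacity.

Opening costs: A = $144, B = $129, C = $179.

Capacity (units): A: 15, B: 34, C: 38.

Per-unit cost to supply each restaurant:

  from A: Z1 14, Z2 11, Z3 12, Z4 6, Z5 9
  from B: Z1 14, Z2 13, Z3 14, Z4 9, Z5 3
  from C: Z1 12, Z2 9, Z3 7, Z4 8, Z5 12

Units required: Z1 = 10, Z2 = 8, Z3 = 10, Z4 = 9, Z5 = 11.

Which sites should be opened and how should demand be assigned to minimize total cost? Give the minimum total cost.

Minimum total cost: 675

Open {B, C}: Z1→C 12·10=120, Z2→C 9·8=72, Z3→C 7·10=70, Z4→C 8·9=72, Z5→B 3·11=33.
Loads: B carries 11/34, C carries 37/38. Service 367; fixed 308; total 675.
Next best feasible plan costs 684.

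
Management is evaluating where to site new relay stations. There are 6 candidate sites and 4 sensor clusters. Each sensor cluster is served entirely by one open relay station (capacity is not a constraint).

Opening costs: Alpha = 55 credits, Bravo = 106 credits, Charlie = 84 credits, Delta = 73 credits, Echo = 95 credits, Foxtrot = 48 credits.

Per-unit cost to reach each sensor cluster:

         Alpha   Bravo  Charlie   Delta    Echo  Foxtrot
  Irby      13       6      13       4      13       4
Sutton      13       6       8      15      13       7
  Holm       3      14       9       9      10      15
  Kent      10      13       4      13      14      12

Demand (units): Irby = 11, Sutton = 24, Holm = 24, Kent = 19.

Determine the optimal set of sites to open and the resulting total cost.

Open Alpha, Charlie and Foxtrot; minimum total cost 547.

For any fixed open set, each sensor cluster goes to its cheapest open site; total = fixed + service.
{Alpha, Charlie, Foxtrot}: Irby→Foxtrot 4·11=44, Sutton→Foxtrot 7·24=168, Holm→Alpha 3·24=72, Kent→Charlie 4·19=76. Service 360; fixed 187; total 547.
{Alpha, Foxtrot}: service 474 + fixed 103 = 577
{Alpha, Charlie, Delta}: service 384 + fixed 212 = 596
{Alpha, Bravo, Charlie, Delta, Echo, Foxtrot}: service 336 + fixed 461 = 797
No other subset beats 547.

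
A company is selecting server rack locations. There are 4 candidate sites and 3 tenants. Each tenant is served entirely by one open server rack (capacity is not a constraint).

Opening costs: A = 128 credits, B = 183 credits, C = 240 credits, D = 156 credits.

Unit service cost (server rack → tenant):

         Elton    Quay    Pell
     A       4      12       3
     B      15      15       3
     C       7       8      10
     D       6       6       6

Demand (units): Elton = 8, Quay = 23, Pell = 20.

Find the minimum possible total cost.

Minimum total cost: 462

For any fixed open set, each tenant goes to its cheapest open site; total = fixed + service.
{D}: Elton→D 6·8=48, Quay→D 6·23=138, Pell→D 6·20=120. Service 306; fixed 156; total 462.
{A}: Elton→A 4·8=32, Quay→A 12·23=276, Pell→A 3·20=60. Service 368; fixed 128; total 496.
{A, D}: service 230 + fixed 284 = 514
{A, B, C, D}: service 230 + fixed 707 = 937
(All 15 nonempty subsets were checked; D only is lowest.)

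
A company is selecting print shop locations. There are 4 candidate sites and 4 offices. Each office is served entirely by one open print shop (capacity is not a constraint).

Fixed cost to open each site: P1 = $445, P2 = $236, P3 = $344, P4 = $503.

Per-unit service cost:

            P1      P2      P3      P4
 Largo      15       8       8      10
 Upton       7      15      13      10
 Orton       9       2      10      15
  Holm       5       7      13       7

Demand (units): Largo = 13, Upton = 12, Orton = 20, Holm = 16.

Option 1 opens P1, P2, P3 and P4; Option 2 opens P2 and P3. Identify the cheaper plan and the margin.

Option 2 is cheaper by 844.

Option 1: {P1, P2, P3, P4}: Largo→P2 8·13=104, Upton→P1 7·12=84, Orton→P2 2·20=40, Holm→P1 5·16=80. Service 308; fixed 1528; total 1836.
Option 2: {P2, P3}: Largo→P2 8·13=104, Upton→P3 13·12=156, Orton→P2 2·20=40, Holm→P2 7·16=112. Service 412; fixed 580; total 992.
Difference: |1836 − 992| = 844.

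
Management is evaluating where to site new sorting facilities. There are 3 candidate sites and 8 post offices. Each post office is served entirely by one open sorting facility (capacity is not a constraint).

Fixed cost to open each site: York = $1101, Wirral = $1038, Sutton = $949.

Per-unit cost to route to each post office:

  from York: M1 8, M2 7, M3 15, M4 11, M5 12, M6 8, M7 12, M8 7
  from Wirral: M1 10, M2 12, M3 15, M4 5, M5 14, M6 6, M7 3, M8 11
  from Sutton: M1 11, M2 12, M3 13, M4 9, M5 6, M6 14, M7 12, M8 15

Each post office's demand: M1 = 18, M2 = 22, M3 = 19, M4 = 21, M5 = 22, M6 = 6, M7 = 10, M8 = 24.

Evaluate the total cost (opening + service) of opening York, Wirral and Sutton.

Each post office is assigned to its cheapest site among the open ones.
{York, Wirral, Sutton}: M1→York 8·18=144, M2→York 7·22=154, M3→Sutton 13·19=247, M4→Wirral 5·21=105, M5→Sutton 6·22=132, M6→Wirral 6·6=36, M7→Wirral 3·10=30, M8→York 7·24=168. Service 1016; fixed 3088; total 4104.

Total cost: 4104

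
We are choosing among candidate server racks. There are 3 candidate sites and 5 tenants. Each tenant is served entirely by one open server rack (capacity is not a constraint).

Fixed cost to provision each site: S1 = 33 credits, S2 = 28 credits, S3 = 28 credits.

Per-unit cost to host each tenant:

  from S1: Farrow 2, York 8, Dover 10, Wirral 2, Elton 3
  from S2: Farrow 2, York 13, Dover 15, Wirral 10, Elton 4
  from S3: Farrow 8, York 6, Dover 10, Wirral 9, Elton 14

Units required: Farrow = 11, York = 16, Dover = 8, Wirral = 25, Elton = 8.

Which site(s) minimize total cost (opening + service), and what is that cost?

Open S1 and S3; minimum total cost 333.

For any fixed open set, each tenant goes to its cheapest open site; total = fixed + service.
{S1, S3}: Farrow→S1 2·11=22, York→S3 6·16=96, Dover→S1 10·8=80, Wirral→S1 2·25=50, Elton→S1 3·8=24. Service 272; fixed 61; total 333.
{S1}: service 304 + fixed 33 = 337
{S1, S2, S3}: service 272 + fixed 89 = 361
{S2}: service 632 + fixed 28 = 660
No other subset beats 333.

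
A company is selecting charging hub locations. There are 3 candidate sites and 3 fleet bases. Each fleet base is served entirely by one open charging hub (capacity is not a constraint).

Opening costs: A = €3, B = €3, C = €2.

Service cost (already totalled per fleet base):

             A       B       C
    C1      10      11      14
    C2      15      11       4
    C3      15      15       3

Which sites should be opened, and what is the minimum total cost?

For any fixed open set, each fleet base goes to its cheapest open site; total = fixed + service.
{A, C}: C1→A 10, C2→C 4, C3→C 3. Service 17; fixed 5; total 22.
{B, C}: service 18 + fixed 5 = 23
{C}: service 21 + fixed 2 = 23
{A, B, C}: service 17 + fixed 8 = 25
(All 7 nonempty subsets were checked; A and C is lowest.)

Open A and C; minimum total cost 22.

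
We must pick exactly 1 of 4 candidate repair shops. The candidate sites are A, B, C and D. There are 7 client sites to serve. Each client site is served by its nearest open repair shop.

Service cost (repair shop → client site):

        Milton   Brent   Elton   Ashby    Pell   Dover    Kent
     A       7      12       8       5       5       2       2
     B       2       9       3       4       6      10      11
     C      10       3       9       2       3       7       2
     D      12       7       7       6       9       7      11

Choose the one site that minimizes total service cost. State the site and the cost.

Choose C only; total service cost 36.

With exactly 1 open, each client site uses its cheapest among the chosen.
{C}: Milton→C 10, Brent→C 3, Elton→C 9, Ashby→C 2, Pell→C 3, Dover→C 7, Kent→C 2. Service cost 36.
{A}: service cost 41
{B}: service cost 45
Among all 4 size-1 choices, {C} is lowest.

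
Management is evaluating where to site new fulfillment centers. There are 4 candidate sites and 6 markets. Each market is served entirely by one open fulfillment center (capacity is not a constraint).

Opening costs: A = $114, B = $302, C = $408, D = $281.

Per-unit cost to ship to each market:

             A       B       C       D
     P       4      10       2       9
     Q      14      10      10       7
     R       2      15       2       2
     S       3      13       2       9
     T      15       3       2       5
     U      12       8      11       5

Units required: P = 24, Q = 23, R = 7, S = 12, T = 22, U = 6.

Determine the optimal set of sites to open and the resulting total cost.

Open C only; minimum total cost 834.

For any fixed open set, each market goes to its cheapest open site; total = fixed + service.
{C}: P→C 2·24=48, Q→C 10·23=230, R→C 2·7=14, S→C 2·12=24, T→C 2·22=44, U→C 11·6=66. Service 426; fixed 408; total 834.
{A, D}: P→A 4·24=96, Q→D 7·23=161, R→A 2·7=14, S→A 3·12=36, T→D 5·22=110, U→D 5·6=30. Service 447; fixed 395; total 842.
{A, B}: P→A 4·24=96, Q→B 10·23=230, R→A 2·7=14, S→A 3·12=36, T→B 3·22=66, U→B 8·6=48. Service 490; fixed 416; total 906.
{A, B, C, D}: service 321 + fixed 1105 = 1426
(All 15 nonempty subsets were checked; C only is lowest.)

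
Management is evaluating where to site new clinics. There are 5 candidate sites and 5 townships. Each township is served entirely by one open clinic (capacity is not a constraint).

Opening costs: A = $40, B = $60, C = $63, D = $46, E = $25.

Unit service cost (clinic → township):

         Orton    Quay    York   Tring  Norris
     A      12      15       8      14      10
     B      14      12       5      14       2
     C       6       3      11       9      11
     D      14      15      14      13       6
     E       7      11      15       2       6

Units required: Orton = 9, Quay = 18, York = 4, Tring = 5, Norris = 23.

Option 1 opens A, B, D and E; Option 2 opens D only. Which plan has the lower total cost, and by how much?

Option 1 is cheaper by 193.

Option 1: {A, B, D, E}: Orton→E 7·9=63, Quay→E 11·18=198, York→B 5·4=20, Tring→E 2·5=10, Norris→B 2·23=46. Service 337; fixed 171; total 508.
Option 2: {D}: Orton→D 14·9=126, Quay→D 15·18=270, York→D 14·4=56, Tring→D 13·5=65, Norris→D 6·23=138. Service 655; fixed 46; total 701.
Difference: |508 − 701| = 193.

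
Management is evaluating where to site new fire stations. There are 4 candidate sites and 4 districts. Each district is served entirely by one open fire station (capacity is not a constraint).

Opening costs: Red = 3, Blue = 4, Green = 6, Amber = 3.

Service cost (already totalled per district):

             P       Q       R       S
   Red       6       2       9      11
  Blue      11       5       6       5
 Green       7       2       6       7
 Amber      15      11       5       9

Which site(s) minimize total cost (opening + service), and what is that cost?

Open Red and Blue; minimum total cost 26.

For any fixed open set, each district goes to its cheapest open site; total = fixed + service.
{Red, Blue}: P→Red 6, Q→Red 2, R→Blue 6, S→Blue 5. Service 19; fixed 7; total 26.
{Red, Blue, Amber}: service 18 + fixed 10 = 28
{Red, Amber}: service 22 + fixed 6 = 28
{Red, Blue, Green, Amber}: service 18 + fixed 16 = 34
(All 15 nonempty subsets were checked; Red and Blue is lowest.)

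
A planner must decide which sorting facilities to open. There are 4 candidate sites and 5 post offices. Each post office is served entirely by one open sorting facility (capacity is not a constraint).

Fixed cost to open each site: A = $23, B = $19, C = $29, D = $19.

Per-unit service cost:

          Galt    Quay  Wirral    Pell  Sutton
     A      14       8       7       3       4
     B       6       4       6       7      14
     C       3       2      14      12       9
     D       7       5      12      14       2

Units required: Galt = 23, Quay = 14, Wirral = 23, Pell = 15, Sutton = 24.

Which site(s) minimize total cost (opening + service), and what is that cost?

For any fixed open set, each post office goes to its cheapest open site; total = fixed + service.
{A, B, C, D}: Galt→C 3·23=69, Quay→C 2·14=28, Wirral→B 6·23=138, Pell→A 3·15=45, Sutton→D 2·24=48. Service 328; fixed 90; total 418.
{A, C, D}: service 351 + fixed 71 = 422
{A, B, C}: Galt→C 3·23=69, Quay→C 2·14=28, Wirral→B 6·23=138, Pell→A 3·15=45, Sutton→A 4·24=96. Service 376; fixed 71; total 447.
{B}: service 773 + fixed 19 = 792
No other subset beats 418.

Open A, B, C and D; minimum total cost 418.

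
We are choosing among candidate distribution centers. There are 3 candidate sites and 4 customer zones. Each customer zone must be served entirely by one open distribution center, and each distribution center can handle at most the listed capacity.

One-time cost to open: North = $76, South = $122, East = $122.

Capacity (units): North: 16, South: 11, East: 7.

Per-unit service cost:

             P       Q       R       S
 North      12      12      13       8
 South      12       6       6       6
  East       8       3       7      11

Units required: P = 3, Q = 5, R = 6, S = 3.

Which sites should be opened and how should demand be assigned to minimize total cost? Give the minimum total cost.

Open {North, South}: P→North 12·3=36, Q→South 6·5=30, R→South 6·6=36, S→North 8·3=24.
Loads: North carries 6/16, South carries 11/11. Service 126; fixed 198; total 324.
Next best feasible plan costs 348.

Minimum total cost: 324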